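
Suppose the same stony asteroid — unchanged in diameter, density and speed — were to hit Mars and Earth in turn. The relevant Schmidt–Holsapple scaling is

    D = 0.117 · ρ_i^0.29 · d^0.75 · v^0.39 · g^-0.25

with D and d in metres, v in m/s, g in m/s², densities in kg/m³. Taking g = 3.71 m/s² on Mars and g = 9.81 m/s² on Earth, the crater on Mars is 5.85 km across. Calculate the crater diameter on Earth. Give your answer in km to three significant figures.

All impactor-dependent factors cancel in the ratio, leaving D_Earth/D_Mars = (g_Earth/g_Mars)^-0.25.
(9.81/3.71)^-0.25 = 2.644^-0.25 = 0.7842
D_Earth = 0.7842 × 5.85 km = 4.59 km

D ≈ 4.59 km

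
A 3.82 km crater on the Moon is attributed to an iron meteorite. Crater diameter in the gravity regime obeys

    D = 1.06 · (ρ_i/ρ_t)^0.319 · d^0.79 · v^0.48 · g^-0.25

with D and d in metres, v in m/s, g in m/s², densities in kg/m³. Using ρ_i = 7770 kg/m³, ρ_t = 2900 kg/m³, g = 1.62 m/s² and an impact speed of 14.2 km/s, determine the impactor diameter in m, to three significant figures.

d ≈ 74.6 m

Rearranging for d: d = [D / (1.06 · (7770/2900)^0.319 · 14200^0.48 · 1.62^-0.25)]^(1/0.79).
D = 3820 m.
(7770/2900)^0.319 = 1.369
14200^0.48 = 98.42
1.62^-0.25 = 0.8864
Denominator = 1.06 × 1.369 × 98.42 × 0.8864 = 126.6
D / 126.6 = 3820 / 126.6 = 30.17
d = 30.17^(1/0.79) = 30.17^1.2658 = 74.62 m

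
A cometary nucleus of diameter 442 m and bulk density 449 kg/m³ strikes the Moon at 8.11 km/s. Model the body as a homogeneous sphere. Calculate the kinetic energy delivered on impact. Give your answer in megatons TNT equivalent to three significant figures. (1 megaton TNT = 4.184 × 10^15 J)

v = 8110 m/s.
Mass m = (π/6) ρ d³ = (π/6) × 449 × (442)³ = 2.030 × 10^10 kg
E = ½ m v² = 0.5 × 2.030 × 10^10 × (8110)² = 6.676 × 10^17 J
   = 6.676 × 10^17 / 4.184×10^15 = 159.6 Mt

E ≈ 160 Mt TNT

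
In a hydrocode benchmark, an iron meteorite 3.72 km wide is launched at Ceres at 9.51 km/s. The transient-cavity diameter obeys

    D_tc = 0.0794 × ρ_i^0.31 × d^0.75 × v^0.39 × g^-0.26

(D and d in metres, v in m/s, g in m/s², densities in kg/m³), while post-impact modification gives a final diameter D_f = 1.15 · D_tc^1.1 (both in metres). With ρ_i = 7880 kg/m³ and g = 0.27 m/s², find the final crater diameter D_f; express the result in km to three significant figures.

D_f ≈ 98.7 km

In SI: d = 3720 m, v = 9510 m/s.
ρ_i^0.31 = 7880^0.31 = 16.14
d^0.75 = 3720^0.75 = 476.3
v^0.39 = 9510^0.39 = 35.60
g^-0.26 = 0.27^-0.26 = 1.406
D_tc = 0.0794 × 16.14 × 476.3 × 35.60 × 1.406 = 30550 m
D_f = 1.15 × (30550)^1.1 = 98676 m
     = 98.68 km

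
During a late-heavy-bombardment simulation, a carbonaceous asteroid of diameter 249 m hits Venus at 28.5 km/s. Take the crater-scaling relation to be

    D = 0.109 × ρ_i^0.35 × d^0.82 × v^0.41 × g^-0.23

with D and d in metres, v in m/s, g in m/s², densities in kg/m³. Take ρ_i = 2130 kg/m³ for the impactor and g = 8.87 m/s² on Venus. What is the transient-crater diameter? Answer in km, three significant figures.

In SI units: v = 28500 m/s.
ρ_i^0.35 = 2130^0.35 = 14.62
d^0.82 = 249^0.82 = 92.23
v^0.41 = 28500^0.41 = 67.06
g^-0.23 = 8.87^-0.23 = 0.6053
D = 0.109 × 14.62 × 92.23 × 67.06 × 0.6053 = 5966 m
   = 5.966 km

D ≈ 5.97 km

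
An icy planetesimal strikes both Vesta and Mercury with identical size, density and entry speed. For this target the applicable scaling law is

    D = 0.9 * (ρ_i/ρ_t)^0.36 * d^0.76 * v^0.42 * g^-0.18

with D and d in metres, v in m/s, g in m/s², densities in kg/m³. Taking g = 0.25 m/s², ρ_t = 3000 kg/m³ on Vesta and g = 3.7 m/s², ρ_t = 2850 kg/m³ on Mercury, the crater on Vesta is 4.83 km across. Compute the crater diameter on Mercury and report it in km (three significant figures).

The impactor-only factors (d, v, ρ_i) cancel in the ratio, leaving D_Mercury/D_Vesta = (g_Mercury/g_Vesta)^-0.18 · (ρ_t,Vesta/ρ_t,Mercury)^0.36.
(3.7/0.25)^-0.18 = 14.80^-0.18 = 0.6157
(3000/2850)^0.36 = 1.053^0.36 = 1.019
Ratio = 0.6157 × 1.019 = 0.6274
D_Mercury = 0.6274 × 4.83 km = 3.03 km

D ≈ 3.03 km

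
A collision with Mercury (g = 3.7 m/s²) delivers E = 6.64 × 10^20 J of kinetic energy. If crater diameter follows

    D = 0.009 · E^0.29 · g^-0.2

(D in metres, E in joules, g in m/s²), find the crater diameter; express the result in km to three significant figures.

D ≈ 7.57 km

E^0.29 = (6.64 × 10^20)^0.29 = 1.093 × 10^6
g^-0.2 = 3.7^-0.2 = 0.7698
D = 0.009 × 1.093 × 10^6 × 0.7698 = 7573 m
   = 7.573 km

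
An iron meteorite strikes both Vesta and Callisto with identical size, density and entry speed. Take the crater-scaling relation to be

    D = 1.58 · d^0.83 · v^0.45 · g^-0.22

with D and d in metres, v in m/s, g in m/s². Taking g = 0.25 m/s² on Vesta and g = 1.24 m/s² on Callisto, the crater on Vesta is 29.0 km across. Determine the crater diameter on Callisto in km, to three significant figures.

All impactor-dependent factors cancel in the ratio, leaving D_Callisto/D_Vesta = (g_Callisto/g_Vesta)^-0.22.
(1.24/0.25)^-0.22 = 4.960^-0.22 = 0.7031
D_Callisto = 0.7031 × 29.0 km = 20.4 km

D ≈ 20.4 km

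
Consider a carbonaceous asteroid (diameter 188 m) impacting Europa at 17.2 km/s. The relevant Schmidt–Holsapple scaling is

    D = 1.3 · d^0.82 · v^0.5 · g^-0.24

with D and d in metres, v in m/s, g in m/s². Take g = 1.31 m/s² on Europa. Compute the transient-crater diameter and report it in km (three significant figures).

In SI units: v = 17200 m/s.
d^0.82 = 188^0.82 = 73.25
v^0.5 = 17200^0.5 = 131.1
g^-0.24 = 1.31^-0.24 = 0.9372
D = 1.3 × 73.25 × 131.1 × 0.9372 = 11700 m
   = 11.70 km

D ≈ 11.7 km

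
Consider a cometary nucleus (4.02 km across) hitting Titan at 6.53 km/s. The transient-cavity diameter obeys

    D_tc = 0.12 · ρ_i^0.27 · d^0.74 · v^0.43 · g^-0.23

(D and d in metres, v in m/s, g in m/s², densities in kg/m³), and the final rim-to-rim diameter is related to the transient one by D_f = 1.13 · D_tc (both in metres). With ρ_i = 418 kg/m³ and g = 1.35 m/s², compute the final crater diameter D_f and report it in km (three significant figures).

D_f ≈ 13.1 km

In SI: d = 4020 m, v = 6530 m/s.
ρ_i^0.27 = 418^0.27 = 5.102
d^0.74 = 4020^0.74 = 464.7
v^0.43 = 6530^0.43 = 43.69
g^-0.23 = 1.35^-0.23 = 0.9333
D_tc = 0.12 × 5.102 × 464.7 × 43.69 × 0.9333 = 11600 m
D_f = 1.13 × 11600 = 13108 m
     = 13.11 km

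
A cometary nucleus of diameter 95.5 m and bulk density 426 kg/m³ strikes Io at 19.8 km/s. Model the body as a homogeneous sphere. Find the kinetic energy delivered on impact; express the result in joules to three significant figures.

v = 19800 m/s.
Mass m = (π/6) ρ d³ = (π/6) × 426 × (95.5)³ = 1.943 × 10^8 kg
E = ½ m v² = 0.5 × 1.943 × 10^8 × (19800)² = 3.809 × 10^16 J

E ≈ 3.81 × 10^16 J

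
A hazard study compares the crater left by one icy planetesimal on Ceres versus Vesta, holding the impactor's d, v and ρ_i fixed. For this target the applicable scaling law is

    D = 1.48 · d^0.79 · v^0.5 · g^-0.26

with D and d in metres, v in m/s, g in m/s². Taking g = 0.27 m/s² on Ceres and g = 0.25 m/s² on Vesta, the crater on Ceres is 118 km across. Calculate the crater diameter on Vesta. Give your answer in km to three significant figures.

All impactor-dependent factors cancel in the ratio, leaving D_Vesta/D_Ceres = (g_Vesta/g_Ceres)^-0.26.
(0.25/0.27)^-0.26 = 0.9259^-0.26 = 1.020
D_Vesta = 1.020 × 118 km = 120 km

D ≈ 120 km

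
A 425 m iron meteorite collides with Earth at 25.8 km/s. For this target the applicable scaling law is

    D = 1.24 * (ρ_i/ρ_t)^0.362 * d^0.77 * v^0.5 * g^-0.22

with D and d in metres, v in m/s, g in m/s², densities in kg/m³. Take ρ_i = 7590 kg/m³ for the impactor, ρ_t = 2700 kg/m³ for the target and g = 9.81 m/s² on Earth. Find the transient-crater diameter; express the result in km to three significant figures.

D ≈ 18.5 km

In SI units: v = 25800 m/s.
(ρ_i/ρ_t)^0.362 = (7590/2700)^0.362 = 1.454
d^0.77 = 425^0.77 = 105.6
v^0.5 = 25800^0.5 = 160.6
g^-0.22 = 9.81^-0.22 = 0.6051
D = 1.24 × 1.454 × 105.6 × 160.6 × 0.6051 = 18502 m
   = 18.50 km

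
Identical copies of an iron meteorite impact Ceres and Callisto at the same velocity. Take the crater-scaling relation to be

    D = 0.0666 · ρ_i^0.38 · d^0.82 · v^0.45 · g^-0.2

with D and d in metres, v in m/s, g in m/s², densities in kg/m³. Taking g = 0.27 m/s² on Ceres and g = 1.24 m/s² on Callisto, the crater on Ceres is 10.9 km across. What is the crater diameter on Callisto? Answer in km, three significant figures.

D ≈ 8.04 km

All impactor-dependent factors cancel in the ratio, leaving D_Callisto/D_Ceres = (g_Callisto/g_Ceres)^-0.2.
(1.24/0.27)^-0.2 = 4.593^-0.2 = 0.7372
D_Callisto = 0.7372 × 10.9 km = 8.04 km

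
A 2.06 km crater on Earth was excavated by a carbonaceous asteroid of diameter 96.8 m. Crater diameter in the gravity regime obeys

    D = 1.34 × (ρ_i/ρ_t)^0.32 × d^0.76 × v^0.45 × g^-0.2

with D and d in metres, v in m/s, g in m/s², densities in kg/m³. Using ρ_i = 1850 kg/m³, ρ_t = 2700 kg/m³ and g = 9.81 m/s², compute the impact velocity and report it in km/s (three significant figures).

Rearranging for v: v = [D / (1.34 · (1850/2700)^0.32 · 96.8^0.76 · 9.81^-0.2)]^(1/0.45).
D = 2060 m.
(1850/2700)^0.32 = 0.8861
96.8^0.76 = 32.30
9.81^-0.2 = 0.6334
Denominator = 1.34 × 0.8861 × 32.30 × 0.6334 = 24.29
D / 24.29 = 2060 / 24.29 = 84.81
v = 84.81^(1/0.45) = 84.81^2.2222 = 19293 m/s

v ≈ 19.3 km/s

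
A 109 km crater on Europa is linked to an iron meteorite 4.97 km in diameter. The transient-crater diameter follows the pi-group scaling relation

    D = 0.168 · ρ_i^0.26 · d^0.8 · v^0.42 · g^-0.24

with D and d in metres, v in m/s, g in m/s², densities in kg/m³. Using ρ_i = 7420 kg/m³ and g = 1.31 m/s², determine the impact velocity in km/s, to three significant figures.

Rearranging for v: v = [D / (0.168 · 7420^0.26 · 4970^0.8 · 1.31^-0.24)]^(1/0.42).
D = 109000 m.
7420^0.26 = 10.15
4970^0.8 = 905.9
1.31^-0.24 = 0.9372
Denominator = 0.168 × 10.15 × 905.9 × 0.9372 = 1448
D / 1448 = 109000 / 1448 = 75.28
v = 75.28^(1/0.42) = 75.28^2.381 = 29402 m/s

v ≈ 29.4 km/s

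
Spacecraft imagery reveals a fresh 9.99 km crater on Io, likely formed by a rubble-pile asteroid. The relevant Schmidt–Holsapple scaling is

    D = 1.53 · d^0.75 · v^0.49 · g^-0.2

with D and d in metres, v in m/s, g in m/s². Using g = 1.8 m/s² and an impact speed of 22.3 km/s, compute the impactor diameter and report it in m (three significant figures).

d ≈ 206 m

Rearranging for d: d = [D / (1.53 · 22300^0.49 · 1.8^-0.2)]^(1/0.75).
D = 9990 m.
22300^0.49 = 135.1
1.8^-0.2 = 0.8891
Denominator = 1.53 × 135.1 × 0.8891 = 183.8
D / 183.8 = 9990 / 183.8 = 54.35
d = 54.35^(1/0.75) = 54.35^1.3333 = 205.8 m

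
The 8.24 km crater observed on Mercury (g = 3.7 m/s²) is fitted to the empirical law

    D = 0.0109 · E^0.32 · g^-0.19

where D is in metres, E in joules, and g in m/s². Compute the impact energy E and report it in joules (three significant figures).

E ≈ 5.10 × 10^18 J

Rearranging: E = [D / (0.0109 · g^-0.19)]^(1/0.32).
D = 8240 m.
g^-0.19 = 3.7^-0.19 = 0.7799
D / (0.0109 × 0.7799) = 8240 / (8.501 × 10^-3) = 9.693 × 10^5
E = (9.693 × 10^5)^3.125 = 5.101 × 10^18 J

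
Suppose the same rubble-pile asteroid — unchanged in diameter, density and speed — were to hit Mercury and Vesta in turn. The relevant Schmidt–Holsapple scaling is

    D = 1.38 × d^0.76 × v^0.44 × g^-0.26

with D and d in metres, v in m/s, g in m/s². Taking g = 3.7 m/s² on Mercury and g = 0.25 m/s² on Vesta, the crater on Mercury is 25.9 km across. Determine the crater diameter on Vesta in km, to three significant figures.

All impactor-dependent factors cancel in the ratio, leaving D_Vesta/D_Mercury = (g_Vesta/g_Mercury)^-0.26.
(0.25/3.7)^-0.26 = 0.06757^-0.26 = 2.015
D_Vesta = 2.015 × 25.9 km = 52.2 km

D ≈ 52.2 km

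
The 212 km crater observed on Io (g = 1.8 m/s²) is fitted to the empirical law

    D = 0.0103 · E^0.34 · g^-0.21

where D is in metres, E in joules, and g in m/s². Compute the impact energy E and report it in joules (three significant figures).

Rearranging: E = [D / (0.0103 · g^-0.21)]^(1/0.34).
D = 212000 m.
g^-0.21 = 1.8^-0.21 = 0.8839
D / (0.0103 × 0.8839) = 212000 / (9.104 × 10^-3) = 2.329 × 10^7
E = (2.329 × 10^7)^2.9412 = 4.659 × 10^21 J

E ≈ 4.66 × 10^21 J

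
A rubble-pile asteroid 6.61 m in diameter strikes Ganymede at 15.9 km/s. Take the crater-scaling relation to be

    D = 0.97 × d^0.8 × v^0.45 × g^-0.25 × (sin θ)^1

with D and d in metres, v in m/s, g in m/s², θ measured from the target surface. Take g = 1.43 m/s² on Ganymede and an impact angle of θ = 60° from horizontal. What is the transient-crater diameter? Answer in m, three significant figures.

In SI units: v = 15900 m/s.
d^0.8 = 6.61^0.8 = 4.531
v^0.45 = 15900^0.45 = 77.74
g^-0.25 = 1.43^-0.25 = 0.9145
(sin 60°)^1 = 0.8660^1 = 0.8660
D = 0.97 × 4.531 × 77.74 × 0.9145 × 0.8660 = 270.6 m

D ≈ 271 m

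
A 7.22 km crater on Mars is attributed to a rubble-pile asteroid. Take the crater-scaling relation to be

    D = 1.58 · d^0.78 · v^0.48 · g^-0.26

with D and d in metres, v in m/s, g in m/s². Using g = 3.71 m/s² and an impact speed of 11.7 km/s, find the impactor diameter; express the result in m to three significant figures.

Rearranging for d: d = [D / (1.58 · 11700^0.48 · 3.71^-0.26)]^(1/0.78).
D = 7220 m.
11700^0.48 = 89.69
3.71^-0.26 = 0.7112
Denominator = 1.58 × 89.69 × 0.7112 = 100.8
D / 100.8 = 7220 / 100.8 = 71.63
d = 71.63^(1/0.78) = 71.63^1.2821 = 239.0 m

d ≈ 239 m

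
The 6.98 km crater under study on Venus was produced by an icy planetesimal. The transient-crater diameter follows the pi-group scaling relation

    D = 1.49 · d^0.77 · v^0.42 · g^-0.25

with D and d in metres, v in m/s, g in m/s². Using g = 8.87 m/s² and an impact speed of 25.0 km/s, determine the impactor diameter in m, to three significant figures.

d ≈ 474 m

Rearranging for d: d = [D / (1.49 · 25000^0.42 · 8.87^-0.25)]^(1/0.77).
D = 6980 m.
25000^0.42 = 70.33
8.87^-0.25 = 0.5795
Denominator = 1.49 × 70.33 × 0.5795 = 60.73
D / 60.73 = 6980 / 60.73 = 114.9
d = 114.9^(1/0.77) = 114.9^1.2987 = 474.0 m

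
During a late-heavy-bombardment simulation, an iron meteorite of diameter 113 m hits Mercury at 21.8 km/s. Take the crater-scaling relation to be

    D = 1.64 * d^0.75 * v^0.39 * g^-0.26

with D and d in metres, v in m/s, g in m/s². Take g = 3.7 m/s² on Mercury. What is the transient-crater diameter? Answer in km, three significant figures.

In SI units: v = 21800 m/s.
d^0.75 = 113^0.75 = 34.66
v^0.39 = 21800^0.39 = 49.20
g^-0.26 = 3.7^-0.26 = 0.7117
D = 1.64 × 34.66 × 49.20 × 0.7117 = 1990 m
   = 1.990 km

D ≈ 1.99 km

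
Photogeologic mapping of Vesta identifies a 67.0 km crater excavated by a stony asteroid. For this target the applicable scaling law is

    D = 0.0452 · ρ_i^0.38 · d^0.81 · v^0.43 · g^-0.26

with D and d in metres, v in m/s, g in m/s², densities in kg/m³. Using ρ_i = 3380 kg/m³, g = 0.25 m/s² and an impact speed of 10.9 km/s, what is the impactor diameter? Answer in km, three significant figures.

d ≈ 4.23 km

Rearranging for d: d = [D / (0.0452 · 3380^0.38 · 10900^0.43 · 0.25^-0.26)]^(1/0.81).
D = 67000 m.
3380^0.38 = 21.93
10900^0.43 = 54.46
0.25^-0.26 = 1.434
Denominator = 0.0452 × 21.93 × 54.46 × 1.434 = 77.41
D / 77.41 = 67000 / 77.41 = 865.5
d = 865.5^(1/0.81) = 865.5^1.2346 = 4230 m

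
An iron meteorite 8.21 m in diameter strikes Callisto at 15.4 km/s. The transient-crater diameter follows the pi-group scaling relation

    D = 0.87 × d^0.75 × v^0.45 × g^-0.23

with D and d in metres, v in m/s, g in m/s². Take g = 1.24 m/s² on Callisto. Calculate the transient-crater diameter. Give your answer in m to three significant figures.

In SI units: v = 15400 m/s.
d^0.75 = 8.21^0.75 = 4.850
v^0.45 = 15400^0.45 = 76.63
g^-0.23 = 1.24^-0.23 = 0.9517
D = 0.87 × 4.850 × 76.63 × 0.9517 = 307.7 m

D ≈ 308 m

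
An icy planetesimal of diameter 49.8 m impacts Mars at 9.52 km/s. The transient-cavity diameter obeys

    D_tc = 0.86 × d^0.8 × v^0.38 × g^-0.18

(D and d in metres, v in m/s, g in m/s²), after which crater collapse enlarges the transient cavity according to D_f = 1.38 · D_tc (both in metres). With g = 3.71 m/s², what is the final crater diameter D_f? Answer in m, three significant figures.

v = 9520 m/s.
d^0.8 = 49.8^0.8 = 22.79
v^0.38 = 9520^0.38 = 32.50
g^-0.18 = 3.71^-0.18 = 0.7898
D_tc = 0.86 × 22.79 × 32.50 × 0.7898 = 503.1 m
D_f = 1.38 × 503.1 = 694.3 m

D_f ≈ 694 m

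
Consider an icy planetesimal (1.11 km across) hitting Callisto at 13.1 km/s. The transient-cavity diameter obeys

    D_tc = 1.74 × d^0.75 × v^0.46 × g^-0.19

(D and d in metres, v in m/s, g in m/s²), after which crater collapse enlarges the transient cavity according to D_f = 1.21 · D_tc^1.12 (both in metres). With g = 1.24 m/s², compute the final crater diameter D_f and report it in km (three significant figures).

D_f ≈ 103 km

In SI: d = 1110 m, v = 13100 m/s.
d^0.75 = 1110^0.75 = 192.3
v^0.46 = 13100^0.46 = 78.33
g^-0.19 = 1.24^-0.19 = 0.9600
D_tc = 1.74 × 192.3 × 78.33 × 0.9600 = 25160 m
D_f = 1.21 × (25160)^1.12 = 1.027 × 10^5 m
     = 102.7 km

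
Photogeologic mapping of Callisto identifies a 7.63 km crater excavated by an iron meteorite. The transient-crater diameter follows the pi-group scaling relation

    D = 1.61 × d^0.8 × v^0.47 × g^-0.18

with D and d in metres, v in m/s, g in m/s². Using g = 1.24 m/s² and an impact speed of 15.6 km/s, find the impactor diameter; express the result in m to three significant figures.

Rearranging for d: d = [D / (1.61 · 15600^0.47 · 1.24^-0.18)]^(1/0.8).
D = 7630 m.
15600^0.47 = 93.49
1.24^-0.18 = 0.9620
Denominator = 1.61 × 93.49 × 0.9620 = 144.8
D / 144.8 = 7630 / 144.8 = 52.69
d = 52.69^(1/0.8) = 52.69^1.25 = 142.0 m

d ≈ 142 m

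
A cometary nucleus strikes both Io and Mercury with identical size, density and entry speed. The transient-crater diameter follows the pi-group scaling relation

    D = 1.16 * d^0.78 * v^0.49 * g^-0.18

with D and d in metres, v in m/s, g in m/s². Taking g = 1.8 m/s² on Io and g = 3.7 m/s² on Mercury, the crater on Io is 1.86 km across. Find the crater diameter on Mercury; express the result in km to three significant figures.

All impactor-dependent factors cancel in the ratio, leaving D_Mercury/D_Io = (g_Mercury/g_Io)^-0.18.
(3.7/1.8)^-0.18 = 2.056^-0.18 = 0.8783
D_Mercury = 0.8783 × 1.86 km = 1.63 km

D ≈ 1.63 km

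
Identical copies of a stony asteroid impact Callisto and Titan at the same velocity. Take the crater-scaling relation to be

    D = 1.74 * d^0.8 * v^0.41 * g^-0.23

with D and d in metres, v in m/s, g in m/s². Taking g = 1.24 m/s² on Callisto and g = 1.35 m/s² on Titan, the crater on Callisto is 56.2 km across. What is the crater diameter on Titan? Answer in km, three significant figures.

All impactor-dependent factors cancel in the ratio, leaving D_Titan/D_Callisto = (g_Titan/g_Callisto)^-0.23.
(1.35/1.24)^-0.23 = 1.089^-0.23 = 0.9806
D_Titan = 0.9806 × 56.2 km = 55.1 km

D ≈ 55.1 km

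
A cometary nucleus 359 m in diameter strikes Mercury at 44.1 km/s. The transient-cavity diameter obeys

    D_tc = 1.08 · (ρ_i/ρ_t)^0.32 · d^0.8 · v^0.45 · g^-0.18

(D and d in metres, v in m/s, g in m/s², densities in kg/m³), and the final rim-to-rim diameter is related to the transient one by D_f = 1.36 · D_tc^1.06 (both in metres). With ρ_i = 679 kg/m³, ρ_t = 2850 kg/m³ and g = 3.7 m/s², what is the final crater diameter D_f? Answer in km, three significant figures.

D_f ≈ 17.0 km

v = 44100 m/s.
(ρ_i/ρ_t)^0.32 = (679/2850)^0.32 = 0.6319
d^0.8 = 359^0.8 = 110.7
v^0.45 = 44100^0.45 = 123.0
g^-0.18 = 3.7^-0.18 = 0.7902
D_tc = 1.08 × 0.6319 × 110.7 × 123.0 × 0.7902 = 7343 m
D_f = 1.36 × (7343)^1.06 = 17036 m
     = 17.04 km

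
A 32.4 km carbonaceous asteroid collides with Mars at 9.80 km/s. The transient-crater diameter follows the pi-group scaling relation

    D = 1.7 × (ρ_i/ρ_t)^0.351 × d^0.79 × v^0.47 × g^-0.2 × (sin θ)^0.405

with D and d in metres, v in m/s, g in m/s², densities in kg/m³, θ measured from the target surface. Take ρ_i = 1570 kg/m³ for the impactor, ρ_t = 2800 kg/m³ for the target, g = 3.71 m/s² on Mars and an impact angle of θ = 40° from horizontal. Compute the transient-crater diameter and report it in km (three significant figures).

In SI units: d = 32400 m, v = 9800 m/s.
(ρ_i/ρ_t)^0.351 = (1570/2800)^0.351 = 0.8162
d^0.79 = 32400^0.79 = 3659
v^0.47 = 9800^0.47 = 75.14
g^-0.2 = 3.71^-0.2 = 0.7694
(sin 40°)^0.405 = 0.6428^0.405 = 0.8361
D = 1.7 × 0.8162 × 3659 × 75.14 × 0.7694 × 0.8361 = 2.454 × 10^5 m
   = 245.4 km

D ≈ 245 km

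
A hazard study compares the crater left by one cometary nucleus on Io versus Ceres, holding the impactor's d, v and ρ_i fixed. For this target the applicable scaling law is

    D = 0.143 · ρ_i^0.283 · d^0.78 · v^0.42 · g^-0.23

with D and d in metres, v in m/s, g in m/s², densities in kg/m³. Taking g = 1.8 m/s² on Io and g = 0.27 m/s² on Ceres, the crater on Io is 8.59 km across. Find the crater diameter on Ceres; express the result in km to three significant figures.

D ≈ 13.3 km

All impactor-dependent factors cancel in the ratio, leaving D_Ceres/D_Io = (g_Ceres/g_Io)^-0.23.
(0.27/1.8)^-0.23 = 0.1500^-0.23 = 1.547
D_Ceres = 1.547 × 8.59 km = 13.3 km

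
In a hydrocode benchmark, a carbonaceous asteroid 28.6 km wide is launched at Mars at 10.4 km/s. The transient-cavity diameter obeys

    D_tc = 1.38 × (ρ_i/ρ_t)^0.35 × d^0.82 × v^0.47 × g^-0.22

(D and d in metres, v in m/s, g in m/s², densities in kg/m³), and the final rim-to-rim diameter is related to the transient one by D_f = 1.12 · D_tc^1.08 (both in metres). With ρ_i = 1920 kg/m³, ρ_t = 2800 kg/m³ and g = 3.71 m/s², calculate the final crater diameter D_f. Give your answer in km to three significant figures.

D_f ≈ 974 km

In SI: d = 28600 m, v = 10400 m/s.
(ρ_i/ρ_t)^0.35 = (1920/2800)^0.35 = 0.8763
d^0.82 = 28600^0.82 = 4510
v^0.47 = 10400^0.47 = 77.27
g^-0.22 = 3.71^-0.22 = 0.7494
D_tc = 1.38 × 0.8763 × 4510 × 77.27 × 0.7494 = 3.158 × 10^5 m
D_f = 1.12 × (3.158 × 10^5)^1.08 = 9.741 × 10^5 m
     = 974.1 km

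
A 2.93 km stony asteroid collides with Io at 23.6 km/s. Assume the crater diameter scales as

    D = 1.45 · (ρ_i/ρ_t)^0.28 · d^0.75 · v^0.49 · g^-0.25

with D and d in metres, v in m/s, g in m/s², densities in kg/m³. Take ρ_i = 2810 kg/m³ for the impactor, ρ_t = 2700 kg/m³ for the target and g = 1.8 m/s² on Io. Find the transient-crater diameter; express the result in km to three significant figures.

In SI units: d = 2930 m, v = 23600 m/s.
(ρ_i/ρ_t)^0.28 = (2810/2700)^0.28 = 1.011
d^0.75 = 2930^0.75 = 398.2
v^0.49 = 23600^0.49 = 138.9
g^-0.25 = 1.8^-0.25 = 0.8633
D = 1.45 × 1.011 × 398.2 × 138.9 × 0.8633 = 69998 m
   = 70.00 km

D ≈ 70.0 km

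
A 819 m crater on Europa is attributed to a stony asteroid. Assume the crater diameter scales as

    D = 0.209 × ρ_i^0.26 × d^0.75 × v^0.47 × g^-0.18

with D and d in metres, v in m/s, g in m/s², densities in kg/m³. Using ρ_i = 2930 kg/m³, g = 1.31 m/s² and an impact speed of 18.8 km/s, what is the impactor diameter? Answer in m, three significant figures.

d ≈ 8.68 m

Rearranging for d: d = [D / (0.209 · 2930^0.26 · 18800^0.47 · 1.31^-0.18)]^(1/0.75).
2930^0.26 = 7.969
18800^0.47 = 102.1
1.31^-0.18 = 0.9526
Denominator = 0.209 × 7.969 × 102.1 × 0.9526 = 162.0
D / 162.0 = 819 / 162.0 = 5.056
d = 5.056^(1/0.75) = 5.056^1.3333 = 8.677 m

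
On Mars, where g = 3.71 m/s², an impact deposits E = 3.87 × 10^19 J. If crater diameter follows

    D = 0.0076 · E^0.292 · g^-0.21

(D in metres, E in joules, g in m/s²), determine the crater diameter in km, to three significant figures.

E^0.292 = (3.87 × 10^19)^0.292 = 5.243 × 10^5
g^-0.21 = 3.71^-0.21 = 0.7593
D = 0.0076 × 5.243 × 10^5 × 0.7593 = 3026 m
   = 3.026 km

D ≈ 3.03 km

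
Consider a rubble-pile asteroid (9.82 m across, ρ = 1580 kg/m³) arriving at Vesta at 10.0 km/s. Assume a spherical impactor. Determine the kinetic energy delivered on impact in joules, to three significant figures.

E ≈ 3.92 × 10^13 J

v = 10000 m/s.
Mass m = (π/6) ρ d³ = (π/6) × 1580 × (9.82)³ = 7.834 × 10^5 kg
E = ½ m v² = 0.5 × 7.834 × 10^5 × (10000)² = 3.917 × 10^13 J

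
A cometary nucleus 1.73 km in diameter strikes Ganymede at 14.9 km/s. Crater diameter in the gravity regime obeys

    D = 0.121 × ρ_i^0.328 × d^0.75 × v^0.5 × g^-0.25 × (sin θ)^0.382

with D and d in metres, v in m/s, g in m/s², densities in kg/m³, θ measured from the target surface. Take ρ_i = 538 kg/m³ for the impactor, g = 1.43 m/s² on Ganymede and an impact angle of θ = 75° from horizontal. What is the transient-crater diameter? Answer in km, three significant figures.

D ≈ 28.1 km

In SI units: d = 1730 m, v = 14900 m/s.
ρ_i^0.328 = 538^0.328 = 7.865
d^0.75 = 1730^0.75 = 268.2
v^0.5 = 14900^0.5 = 122.1
g^-0.25 = 1.43^-0.25 = 0.9145
(sin 75°)^0.382 = 0.9659^0.382 = 0.9868
D = 0.121 × 7.865 × 268.2 × 122.1 × 0.9145 × 0.9868 = 28124 m
   = 28.12 km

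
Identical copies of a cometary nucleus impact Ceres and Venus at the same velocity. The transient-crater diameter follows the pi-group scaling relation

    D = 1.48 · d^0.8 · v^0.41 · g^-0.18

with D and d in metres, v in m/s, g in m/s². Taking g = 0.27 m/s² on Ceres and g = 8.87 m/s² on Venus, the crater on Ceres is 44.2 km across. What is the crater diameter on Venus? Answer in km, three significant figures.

D ≈ 23.6 km

All impactor-dependent factors cancel in the ratio, leaving D_Venus/D_Ceres = (g_Venus/g_Ceres)^-0.18.
(8.87/0.27)^-0.18 = 32.85^-0.18 = 0.5334
D_Venus = 0.5334 × 44.2 km = 23.6 km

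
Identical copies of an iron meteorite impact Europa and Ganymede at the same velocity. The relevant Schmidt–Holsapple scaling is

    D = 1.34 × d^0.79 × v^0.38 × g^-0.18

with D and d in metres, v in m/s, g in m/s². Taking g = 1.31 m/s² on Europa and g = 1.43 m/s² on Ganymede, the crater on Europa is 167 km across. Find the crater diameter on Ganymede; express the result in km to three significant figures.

All impactor-dependent factors cancel in the ratio, leaving D_Ganymede/D_Europa = (g_Ganymede/g_Europa)^-0.18.
(1.43/1.31)^-0.18 = 1.092^-0.18 = 0.9843
D_Ganymede = 0.9843 × 167 km = 164 km

D ≈ 164 km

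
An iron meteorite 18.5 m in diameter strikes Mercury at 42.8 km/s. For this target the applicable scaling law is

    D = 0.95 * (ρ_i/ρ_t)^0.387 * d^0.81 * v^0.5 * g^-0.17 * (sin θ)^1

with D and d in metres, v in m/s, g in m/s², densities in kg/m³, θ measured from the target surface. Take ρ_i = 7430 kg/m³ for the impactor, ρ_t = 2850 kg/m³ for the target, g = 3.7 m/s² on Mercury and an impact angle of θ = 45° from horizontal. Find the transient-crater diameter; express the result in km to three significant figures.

In SI units: v = 42800 m/s.
(ρ_i/ρ_t)^0.387 = (7430/2850)^0.387 = 1.449
d^0.81 = 18.5^0.81 = 10.63
v^0.5 = 42800^0.5 = 206.9
g^-0.17 = 3.7^-0.17 = 0.8006
(sin 45°)^1 = 0.7071^1 = 0.7071
D = 0.95 × 1.449 × 10.63 × 206.9 × 0.8006 × 0.7071 = 1714 m
   = 1.714 km

D ≈ 1.71 km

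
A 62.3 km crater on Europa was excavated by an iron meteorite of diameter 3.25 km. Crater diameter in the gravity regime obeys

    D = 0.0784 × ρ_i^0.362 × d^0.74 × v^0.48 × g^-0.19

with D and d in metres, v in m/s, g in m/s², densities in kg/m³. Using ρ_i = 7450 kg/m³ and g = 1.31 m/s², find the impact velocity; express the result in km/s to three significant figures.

Rearranging for v: v = [D / (0.0784 · 7450^0.362 · 3250^0.74 · 1.31^-0.19)]^(1/0.48).
D = 62300 m.
7450^0.362 = 25.22
3250^0.74 = 397.0
1.31^-0.19 = 0.9500
Denominator = 0.0784 × 25.22 × 397.0 × 0.9500 = 745.7
D / 745.7 = 62300 / 745.7 = 83.55
v = 83.55^(1/0.48) = 83.55^2.0833 = 10092 m/s

v ≈ 10.1 km/s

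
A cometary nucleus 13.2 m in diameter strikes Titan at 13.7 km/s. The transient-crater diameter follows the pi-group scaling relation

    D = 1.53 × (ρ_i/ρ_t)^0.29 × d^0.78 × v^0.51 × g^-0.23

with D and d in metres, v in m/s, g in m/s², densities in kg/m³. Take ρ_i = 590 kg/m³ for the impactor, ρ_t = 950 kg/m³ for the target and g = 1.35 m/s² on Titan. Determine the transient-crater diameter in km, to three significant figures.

D ≈ 1.20 km

In SI units: v = 13700 m/s.
(ρ_i/ρ_t)^0.29 = (590/950)^0.29 = 0.8710
d^0.78 = 13.2^0.78 = 7.483
v^0.51 = 13700^0.51 = 128.7
g^-0.23 = 1.35^-0.23 = 0.9333
D = 1.53 × 0.8710 × 7.483 × 128.7 × 0.9333 = 1198 m
   = 1.198 km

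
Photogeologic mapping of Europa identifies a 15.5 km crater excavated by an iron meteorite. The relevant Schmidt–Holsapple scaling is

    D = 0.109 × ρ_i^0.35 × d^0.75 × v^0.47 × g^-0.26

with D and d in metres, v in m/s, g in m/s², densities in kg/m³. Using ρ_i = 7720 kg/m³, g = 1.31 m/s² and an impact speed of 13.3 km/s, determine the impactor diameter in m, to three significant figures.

d ≈ 326 m

Rearranging for d: d = [D / (0.109 · 7720^0.35 · 13300^0.47 · 1.31^-0.26)]^(1/0.75).
D = 15500 m.
7720^0.35 = 22.94
13300^0.47 = 86.74
1.31^-0.26 = 0.9322
Denominator = 0.109 × 22.94 × 86.74 × 0.9322 = 202.2
D / 202.2 = 15500 / 202.2 = 76.66
d = 76.66^(1/0.75) = 76.66^1.3333 = 325.6 m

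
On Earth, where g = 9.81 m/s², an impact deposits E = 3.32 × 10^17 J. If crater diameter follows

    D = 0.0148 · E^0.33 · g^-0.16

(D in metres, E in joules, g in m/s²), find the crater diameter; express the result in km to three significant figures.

D ≈ 6.22 km

E^0.33 = (3.32 × 10^17)^0.33 = 6.053 × 10^5
g^-0.16 = 9.81^-0.16 = 0.6940
D = 0.0148 × 6.053 × 10^5 × 0.6940 = 6217 m
   = 6.217 km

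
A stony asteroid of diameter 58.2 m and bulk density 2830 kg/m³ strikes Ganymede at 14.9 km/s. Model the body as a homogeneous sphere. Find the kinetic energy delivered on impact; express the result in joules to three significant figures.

E ≈ 3.24 × 10^16 J

v = 14900 m/s.
Mass m = (π/6) ρ d³ = (π/6) × 2830 × (58.2)³ = 2.921 × 10^8 kg
E = ½ m v² = 0.5 × 2.921 × 10^8 × (14900)² = 3.242 × 10^16 J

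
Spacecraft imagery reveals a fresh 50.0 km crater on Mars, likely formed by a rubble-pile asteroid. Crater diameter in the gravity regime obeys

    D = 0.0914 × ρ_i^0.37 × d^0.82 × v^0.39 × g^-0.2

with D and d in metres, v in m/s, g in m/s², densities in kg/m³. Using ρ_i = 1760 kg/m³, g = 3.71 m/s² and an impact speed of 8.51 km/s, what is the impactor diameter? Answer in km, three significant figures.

Rearranging for d: d = [D / (0.0914 · 1760^0.37 · 8510^0.39 · 3.71^-0.2)]^(1/0.82).
D = 50000 m.
1760^0.37 = 15.88
8510^0.39 = 34.09
3.71^-0.2 = 0.7694
Denominator = 0.0914 × 15.88 × 34.09 × 0.7694 = 38.07
D / 38.07 = 50000 / 38.07 = 1313
d = 1313^(1/0.82) = 1313^1.2195 = 6349 m

d ≈ 6.35 km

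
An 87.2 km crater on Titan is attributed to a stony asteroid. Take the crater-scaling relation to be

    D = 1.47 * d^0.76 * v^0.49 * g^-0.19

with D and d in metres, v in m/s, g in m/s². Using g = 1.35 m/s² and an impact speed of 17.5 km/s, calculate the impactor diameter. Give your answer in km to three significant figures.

d ≈ 3.78 km

Rearranging for d: d = [D / (1.47 · 17500^0.49 · 1.35^-0.19)]^(1/0.76).
D = 87200 m.
17500^0.49 = 120.0
1.35^-0.19 = 0.9446
Denominator = 1.47 × 120.0 × 0.9446 = 166.6
D / 166.6 = 87200 / 166.6 = 523.4
d = 523.4^(1/0.76) = 523.4^1.3158 = 3780 m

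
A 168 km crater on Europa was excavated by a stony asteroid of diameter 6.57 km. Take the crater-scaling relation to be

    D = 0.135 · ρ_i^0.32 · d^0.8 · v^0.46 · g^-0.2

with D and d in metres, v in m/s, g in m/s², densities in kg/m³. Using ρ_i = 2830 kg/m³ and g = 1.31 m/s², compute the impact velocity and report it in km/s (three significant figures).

Rearranging for v: v = [D / (0.135 · 2830^0.32 · 6570^0.8 · 1.31^-0.2)]^(1/0.46).
D = 168000 m.
2830^0.32 = 12.72
6570^0.8 = 1133
1.31^-0.2 = 0.9474
Denominator = 0.135 × 12.72 × 1133 × 0.9474 = 1843
D / 1843 = 168000 / 1843 = 91.16
v = 91.16^(1/0.46) = 91.16^2.1739 = 18215 m/s

v ≈ 18.2 km/s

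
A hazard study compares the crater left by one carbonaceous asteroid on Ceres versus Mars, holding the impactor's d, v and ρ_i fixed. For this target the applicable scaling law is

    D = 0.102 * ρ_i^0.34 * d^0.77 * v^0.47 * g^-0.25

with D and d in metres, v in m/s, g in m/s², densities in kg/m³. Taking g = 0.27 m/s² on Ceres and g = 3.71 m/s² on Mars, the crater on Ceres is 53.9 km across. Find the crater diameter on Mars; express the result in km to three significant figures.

D ≈ 28.0 km

All impactor-dependent factors cancel in the ratio, leaving D_Mars/D_Ceres = (g_Mars/g_Ceres)^-0.25.
(3.71/0.27)^-0.25 = 13.74^-0.25 = 0.5194
D_Mars = 0.5194 × 53.9 km = 28.0 km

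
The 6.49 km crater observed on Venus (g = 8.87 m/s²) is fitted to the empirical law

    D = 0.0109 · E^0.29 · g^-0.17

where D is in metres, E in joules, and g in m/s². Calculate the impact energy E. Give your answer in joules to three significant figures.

Rearranging: E = [D / (0.0109 · g^-0.17)]^(1/0.29).
D = 6490 m.
g^-0.17 = 8.87^-0.17 = 0.6900
D / (0.0109 × 0.6900) = 6490 / (7.521 × 10^-3) = 8.629 × 10^5
E = (8.629 × 10^5)^3.4483 = 2.944 × 10^20 J

E ≈ 2.94 × 10^20 J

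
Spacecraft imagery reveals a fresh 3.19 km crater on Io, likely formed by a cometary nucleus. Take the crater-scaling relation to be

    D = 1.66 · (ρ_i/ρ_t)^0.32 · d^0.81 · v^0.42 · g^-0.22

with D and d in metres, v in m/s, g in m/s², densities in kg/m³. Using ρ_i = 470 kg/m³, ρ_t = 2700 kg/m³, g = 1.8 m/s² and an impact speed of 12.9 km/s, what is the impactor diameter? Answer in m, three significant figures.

d ≈ 196 m

Rearranging for d: d = [D / (1.66 · (470/2700)^0.32 · 12900^0.42 · 1.8^-0.22)]^(1/0.81).
D = 3190 m.
(470/2700)^0.32 = 0.5715
12900^0.42 = 53.27
1.8^-0.22 = 0.8787
Denominator = 1.66 × 0.5715 × 53.27 × 0.8787 = 44.41
D / 44.41 = 3190 / 44.41 = 71.83
d = 71.83^(1/0.81) = 71.83^1.2346 = 195.8 m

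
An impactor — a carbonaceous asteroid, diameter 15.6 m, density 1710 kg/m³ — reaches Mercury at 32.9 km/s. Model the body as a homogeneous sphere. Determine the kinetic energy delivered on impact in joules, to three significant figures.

v = 32900 m/s.
Mass m = (π/6) ρ d³ = (π/6) × 1710 × (15.6)³ = 3.399 × 10^6 kg
E = ½ m v² = 0.5 × 3.399 × 10^6 × (32900)² = 1.840 × 10^15 J

E ≈ 1.84 × 10^15 J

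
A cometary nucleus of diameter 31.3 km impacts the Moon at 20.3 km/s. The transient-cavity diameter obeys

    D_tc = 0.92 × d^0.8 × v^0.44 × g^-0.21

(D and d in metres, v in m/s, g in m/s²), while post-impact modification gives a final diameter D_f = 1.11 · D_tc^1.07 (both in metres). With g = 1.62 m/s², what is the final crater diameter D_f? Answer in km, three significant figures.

D_f ≈ 685 km

In SI: d = 31300 m, v = 20300 m/s.
d^0.8 = 31300^0.8 = 3949
v^0.44 = 20300^0.44 = 78.58
g^-0.21 = 1.62^-0.21 = 0.9037
D_tc = 0.92 × 3949 × 78.58 × 0.9037 = 2.580 × 10^5 m
D_f = 1.11 × (2.580 × 10^5)^1.07 = 6.851 × 10^5 m
     = 685.1 km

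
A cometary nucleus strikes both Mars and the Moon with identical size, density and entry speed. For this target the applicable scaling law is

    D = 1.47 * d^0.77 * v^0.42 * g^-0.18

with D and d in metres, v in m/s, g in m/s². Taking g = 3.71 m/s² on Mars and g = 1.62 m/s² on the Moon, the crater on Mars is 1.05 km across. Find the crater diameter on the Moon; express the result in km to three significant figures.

D ≈ 1.22 km

All impactor-dependent factors cancel in the ratio, leaving D_Moon/D_Mars = (g_Moon/g_Mars)^-0.18.
(1.62/3.71)^-0.18 = 0.4367^-0.18 = 1.161
D_Moon = 1.161 × 1.05 km = 1.22 km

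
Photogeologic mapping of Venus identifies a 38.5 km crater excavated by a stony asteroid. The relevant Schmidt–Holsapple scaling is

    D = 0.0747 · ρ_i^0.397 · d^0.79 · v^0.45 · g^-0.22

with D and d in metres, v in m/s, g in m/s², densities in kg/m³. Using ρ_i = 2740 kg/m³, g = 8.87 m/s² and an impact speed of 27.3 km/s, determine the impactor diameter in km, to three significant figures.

d ≈ 1.74 km

Rearranging for d: d = [D / (0.0747 · 2740^0.397 · 27300^0.45 · 8.87^-0.22)]^(1/0.79).
D = 38500 m.
2740^0.397 = 23.16
27300^0.45 = 99.15
8.87^-0.22 = 0.6187
Denominator = 0.0747 × 23.16 × 99.15 × 0.6187 = 106.1
D / 106.1 = 38500 / 106.1 = 362.9
d = 362.9^(1/0.79) = 362.9^1.2658 = 1739 m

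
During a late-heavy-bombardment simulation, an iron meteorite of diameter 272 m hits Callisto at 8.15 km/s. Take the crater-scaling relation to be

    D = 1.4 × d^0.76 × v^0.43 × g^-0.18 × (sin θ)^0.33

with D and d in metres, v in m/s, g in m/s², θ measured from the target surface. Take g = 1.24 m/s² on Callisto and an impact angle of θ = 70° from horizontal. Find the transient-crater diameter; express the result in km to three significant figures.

In SI units: v = 8150 m/s.
d^0.76 = 272^0.76 = 70.84
v^0.43 = 8150^0.43 = 48.06
g^-0.18 = 1.24^-0.18 = 0.9620
(sin 70°)^0.33 = 0.9397^0.33 = 0.9797
D = 1.4 × 70.84 × 48.06 × 0.9620 × 0.9797 = 4492 m
   = 4.492 km

D ≈ 4.49 km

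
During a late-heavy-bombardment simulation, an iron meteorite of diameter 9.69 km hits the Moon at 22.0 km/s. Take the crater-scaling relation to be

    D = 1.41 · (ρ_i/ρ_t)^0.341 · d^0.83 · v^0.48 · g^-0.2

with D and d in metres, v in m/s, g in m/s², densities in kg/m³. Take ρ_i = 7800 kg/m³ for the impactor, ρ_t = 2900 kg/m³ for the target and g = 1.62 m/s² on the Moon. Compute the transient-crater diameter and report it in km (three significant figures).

In SI units: d = 9690 m, v = 22000 m/s.
(ρ_i/ρ_t)^0.341 = (7800/2900)^0.341 = 1.401
d^0.83 = 9690^0.83 = 2035
v^0.48 = 22000^0.48 = 121.4
g^-0.2 = 1.62^-0.2 = 0.9080
D = 1.41 × 1.401 × 2035 × 121.4 × 0.9080 = 4.431 × 10^5 m
   = 443.1 km

D ≈ 443 km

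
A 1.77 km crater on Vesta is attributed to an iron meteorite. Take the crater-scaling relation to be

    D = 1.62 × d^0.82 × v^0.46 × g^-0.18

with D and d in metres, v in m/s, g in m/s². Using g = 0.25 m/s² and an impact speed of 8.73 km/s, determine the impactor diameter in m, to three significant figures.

Rearranging for d: d = [D / (1.62 · 8730^0.46 · 0.25^-0.18)]^(1/0.82).
D = 1770 m.
8730^0.46 = 64.99
0.25^-0.18 = 1.283
Denominator = 1.62 × 64.99 × 1.283 = 135.1
D / 135.1 = 1770 / 135.1 = 13.10
d = 13.10^(1/0.82) = 13.10^1.2195 = 23.04 m

d ≈ 23.0 m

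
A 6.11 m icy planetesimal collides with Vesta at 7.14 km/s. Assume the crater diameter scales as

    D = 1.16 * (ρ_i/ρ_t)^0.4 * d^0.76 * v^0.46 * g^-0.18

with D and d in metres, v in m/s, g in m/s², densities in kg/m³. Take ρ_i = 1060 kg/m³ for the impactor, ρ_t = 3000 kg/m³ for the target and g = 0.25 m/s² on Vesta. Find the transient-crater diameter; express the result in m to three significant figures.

D ≈ 230 m

In SI units: v = 7140 m/s.
(ρ_i/ρ_t)^0.4 = (1060/3000)^0.4 = 0.6596
d^0.76 = 6.11^0.76 = 3.957
v^0.46 = 7140^0.46 = 59.25
g^-0.18 = 0.25^-0.18 = 1.283
D = 1.16 × 0.6596 × 3.957 × 59.25 × 1.283 = 230.2 m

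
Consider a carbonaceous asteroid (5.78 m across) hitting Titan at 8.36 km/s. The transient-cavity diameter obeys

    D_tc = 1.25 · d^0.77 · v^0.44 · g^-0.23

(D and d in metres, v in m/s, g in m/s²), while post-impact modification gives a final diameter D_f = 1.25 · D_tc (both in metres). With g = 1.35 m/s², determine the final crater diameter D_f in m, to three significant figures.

v = 8360 m/s.
d^0.77 = 5.78^0.77 = 3.861
v^0.44 = 8360^0.44 = 53.18
g^-0.23 = 1.35^-0.23 = 0.9333
D_tc = 1.25 × 3.861 × 53.18 × 0.9333 = 239.5 m
D_f = 1.25 × 239.5 = 299.4 m

D_f ≈ 299 m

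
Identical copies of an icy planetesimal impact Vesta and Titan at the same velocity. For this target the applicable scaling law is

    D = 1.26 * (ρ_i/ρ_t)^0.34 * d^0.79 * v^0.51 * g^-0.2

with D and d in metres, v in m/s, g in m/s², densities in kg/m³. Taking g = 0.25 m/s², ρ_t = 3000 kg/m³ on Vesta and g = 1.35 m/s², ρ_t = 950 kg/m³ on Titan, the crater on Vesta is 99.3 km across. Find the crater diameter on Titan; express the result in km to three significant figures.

The impactor-only factors (d, v, ρ_i) cancel in the ratio, leaving D_Titan/D_Vesta = (g_Titan/g_Vesta)^-0.2 · (ρ_t,Vesta/ρ_t,Titan)^0.34.
(1.35/0.25)^-0.2 = 5.400^-0.2 = 0.7137
(3000/950)^0.34 = 3.158^0.34 = 1.478
Ratio = 0.7137 × 1.478 = 1.055
D_Titan = 1.055 × 99.3 km = 105 km

D ≈ 105 km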